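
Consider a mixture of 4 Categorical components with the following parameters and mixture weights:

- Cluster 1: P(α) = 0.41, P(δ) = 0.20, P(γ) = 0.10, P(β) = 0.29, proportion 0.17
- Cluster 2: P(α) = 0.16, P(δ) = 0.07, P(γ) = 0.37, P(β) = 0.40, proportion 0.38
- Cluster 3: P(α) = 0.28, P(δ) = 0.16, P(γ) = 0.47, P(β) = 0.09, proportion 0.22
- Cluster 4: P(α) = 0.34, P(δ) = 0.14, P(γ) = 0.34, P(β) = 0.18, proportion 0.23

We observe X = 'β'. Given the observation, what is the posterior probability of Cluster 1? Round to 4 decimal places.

Apply Bayes' rule: the posterior for each component is proportional to its prior times its likelihood at x.
Categorical probabilities:
  p_1 = P(β | comp) = 0.29
  p_2 = P(β | comp) = 0.40
  p_3 = P(β | comp) = 0.09
  p_4 = P(β | comp) = 0.18
Multiply by the mixture weights:
  π_1·p_1 = 0.17 × 0.29 = 0.0493
  π_2·p_2 = 0.38 × 0.4 = 0.152
  π_3·p_3 = 0.22 × 0.09 = 0.0198
  π_4·p_4 = 0.23 × 0.18 = 0.0414
Normaliser: 0.0493 + 0.152 + 0.0198 + 0.0414 = 0.2625
Responsibility of Cluster 1: 0.0493 / 0.2625 ≈ 0.1878

0.1878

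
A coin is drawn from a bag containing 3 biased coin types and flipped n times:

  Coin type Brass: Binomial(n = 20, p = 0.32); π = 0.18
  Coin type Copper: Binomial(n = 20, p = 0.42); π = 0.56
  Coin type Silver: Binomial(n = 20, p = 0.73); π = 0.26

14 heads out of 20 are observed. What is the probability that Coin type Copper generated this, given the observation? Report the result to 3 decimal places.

P(component k | x) = π_k·f_k(x) / marginal(x), where marginal(x) = Σ_j π_j·f_j(x).
Component likelihoods at x = 14 heads out of 20:
  L_Brass = C(20,14)·0.32^14·0.68^6 = 38760·1.18059e-07·0.0988675 = 0.000452415
  L_Copper = C(20,14)·0.42^14·0.58^6 = 38760·5.31484e-06·0.0380687 = 0.00784227
  L_Silver = C(20,14)·0.73^14·0.27^6 = 38760·0.0122045·0.00038742 = 0.183268
Prior × likelihood for each component:
  π_Brass·L_Brass = 0.18 × 0.000452415 = 8.14347e-05
  π_Copper·L_Copper = 0.56 × 0.00784227 = 0.00439167
  π_Silver·L_Silver = 0.26 × 0.183268 = 0.0476497
Sum: 8.14347e-05 + 0.00439167 + 0.0476497 = 0.0521228
P(Coin type Copper | data) ≈ 0.084

0.084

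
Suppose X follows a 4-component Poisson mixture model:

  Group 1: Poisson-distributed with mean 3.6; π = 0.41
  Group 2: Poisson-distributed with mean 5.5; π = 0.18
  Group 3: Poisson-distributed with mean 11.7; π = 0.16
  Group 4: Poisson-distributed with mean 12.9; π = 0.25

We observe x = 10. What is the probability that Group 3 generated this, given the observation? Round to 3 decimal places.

0.384

Apply Bayes' rule: the posterior for each component is proportional to its prior times its likelihood at x.
Evaluate each component's likelihood at the observed value:
  p_1 = e^(−3.6)·3.6^10/10! = 0.00275297
  p_2 = e^(−5.5)·5.5^10/10! = 0.0285262
  p_3 = e^(−11.7)·11.7^10/10! = 0.109863
  p_4 = e^(−12.9)·12.9^10/10! = 0.0878487
Prior × likelihood for each component:
  P(Z=1)·p_1 = 0.41 × 0.00275297 = 0.00112872
  P(Z=2)·p_2 = 0.18 × 0.0285262 = 0.00513472
  P(Z=3)·p_3 = 0.16 × 0.109863 = 0.017578
  P(Z=4)·p_4 = 0.25 × 0.0878487 = 0.0219622
Evidence: 0.00112872 + 0.00513472 + 0.017578 + 0.0219622 = 0.0458036
So the posterior for Group 3 is 0.017578 / 0.0458036 ≈ 0.384.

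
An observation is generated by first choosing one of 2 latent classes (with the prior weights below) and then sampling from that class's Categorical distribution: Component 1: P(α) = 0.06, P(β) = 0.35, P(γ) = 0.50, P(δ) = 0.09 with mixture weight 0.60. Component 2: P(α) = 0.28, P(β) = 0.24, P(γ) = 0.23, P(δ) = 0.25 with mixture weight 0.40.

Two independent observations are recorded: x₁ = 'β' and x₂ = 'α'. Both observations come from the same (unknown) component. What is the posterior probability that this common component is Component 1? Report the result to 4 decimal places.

0.3191

P(component k | x) = π_k·f_k(x) / marginal(x), where marginal(x) = Σ_j π_j·f_j(x).
Since both observations come from the same component, the likelihood for component k is f_k(x₁)·f_k(x₂).
  f_1 = [0.35] × [0.06] = 0.021
  f_2 = [0.24] × [0.28] = 0.0672
Weight by the priors:
  π_1·f_1 = 0.60 × 0.021 = 0.0126
  π_2·f_2 = 0.40 × 0.0672 = 0.02688
Marginal: 0.0126 + 0.02688 = 0.03948
Responsibility of Component 1: 0.0126 / 0.03948 ≈ 0.3191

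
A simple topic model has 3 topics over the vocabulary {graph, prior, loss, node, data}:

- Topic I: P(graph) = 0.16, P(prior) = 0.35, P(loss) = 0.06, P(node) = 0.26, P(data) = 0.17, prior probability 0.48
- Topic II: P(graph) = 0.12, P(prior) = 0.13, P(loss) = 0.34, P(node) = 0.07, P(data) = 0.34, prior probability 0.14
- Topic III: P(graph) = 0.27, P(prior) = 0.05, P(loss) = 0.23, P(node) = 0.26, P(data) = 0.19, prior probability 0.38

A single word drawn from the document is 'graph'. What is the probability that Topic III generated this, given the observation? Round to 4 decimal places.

P(component k | x) = P(Z=k)·f_k(x) / marginal(x), where marginal(x) = Σ_j P(Z=j)·f_j(x).
Evaluate each component's likelihood at the observed value:
  f_I = P(graph | comp) = 0.16
  f_II = P(graph | comp) = 0.12
  f_III = P(graph | comp) = 0.27
Multiply by the mixture weights:
  P(Z=I)·f_I = 0.48 × 0.16 = 0.0768
  P(Z=II)·f_II = 0.14 × 0.12 = 0.0168
  P(Z=III)·f_III = 0.38 × 0.27 = 0.1026
Sum: 0.0768 + 0.0168 + 0.1026 = 0.1962
So the posterior for Topic III is 0.1026 / 0.1962 ≈ 0.5229.

0.5229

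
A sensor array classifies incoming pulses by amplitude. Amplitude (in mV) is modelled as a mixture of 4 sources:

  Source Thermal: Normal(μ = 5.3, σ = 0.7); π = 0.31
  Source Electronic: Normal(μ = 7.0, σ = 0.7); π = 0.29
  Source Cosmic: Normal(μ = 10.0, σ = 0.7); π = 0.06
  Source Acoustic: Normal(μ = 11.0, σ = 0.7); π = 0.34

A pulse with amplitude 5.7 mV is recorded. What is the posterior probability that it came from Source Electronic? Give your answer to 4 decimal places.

0.1641

P(component k | x) = π_k·f_k(x) / marginal(x), where marginal(x) = Σ_j π_j·f_j(x).
Component likelihoods at x = 5.7 mV:
  f_Thermal = 0.484068
  f_Electronic = 0.101596
  f_Cosmic = 3.64609e-09
  f_Acoustic = 2.03008e-13
Multiply by the mixture weights:
  π_Thermal·f_Thermal = 0.31 × 0.484068 = 0.150061
  π_Electronic·f_Electronic = 0.29 × 0.101596 = 0.0294628
  π_Cosmic·f_Cosmic = 0.06 × 3.64609e-09 = 2.18765e-10
  π_Acoustic·f_Acoustic = 0.34 × 2.03008e-13 = 6.90229e-14
Evidence: 0.150061 + 0.0294628 + 2.18765e-10 + 6.90229e-14 = 0.179524
P(Source Electronic | x) ≈ 0.1641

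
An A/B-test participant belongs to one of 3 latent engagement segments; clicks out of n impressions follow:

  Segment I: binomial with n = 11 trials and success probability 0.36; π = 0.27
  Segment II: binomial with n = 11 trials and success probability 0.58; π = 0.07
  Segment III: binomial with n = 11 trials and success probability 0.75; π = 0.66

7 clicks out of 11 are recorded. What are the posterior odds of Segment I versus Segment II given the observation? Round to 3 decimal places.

0.738

Since P(k|x) ∝ P(Z=k) f_k(x), the posterior odds are P(Z=i) f_i(x) / (P(Z=j) f_j(x)).
Component likelihoods at x = 7 clicks out of 11:
  L_I = C(11,7)·0.36^7·0.64^4 = 330·0.000783642·0.167772 = 0.0433862
  L_II = C(11,7)·0.58^7·0.42^4 = 330·0.0220798·0.031117 = 0.226729
  L_III = C(11,7)·0.75^7·0.25^4 = 330·0.133484·0.00390625 = 0.172069
Posterior odds = (P(Z=I)·L_I) / (P(Z=II)·L_II) = (0.27·0.0433862) / (0.07·0.226729) = 0.0117143 / 0.015871 ≈ 0.738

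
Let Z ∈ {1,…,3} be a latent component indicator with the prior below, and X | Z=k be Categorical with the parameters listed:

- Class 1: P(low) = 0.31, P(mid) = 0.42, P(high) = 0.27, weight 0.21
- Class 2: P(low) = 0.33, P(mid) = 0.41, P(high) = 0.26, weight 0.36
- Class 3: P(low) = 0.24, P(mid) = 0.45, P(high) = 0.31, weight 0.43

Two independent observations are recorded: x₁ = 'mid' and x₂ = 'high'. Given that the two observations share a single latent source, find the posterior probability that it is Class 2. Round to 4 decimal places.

0.3141

P(component k | x) = w_k·f_k(x) / marginal(x), where marginal(x) = Σ_j w_j·f_j(x).
Since both observations come from the same component, the likelihood for component k is f_k(x₁)·f_k(x₂).
  p_1 = [0.42] × [0.27] = 0.1134
  p_2 = [0.41] × [0.26] = 0.1066
  p_3 = [0.45] × [0.31] = 0.1395
Multiply by the mixture weights:
  w_1·p_1 = 0.21 × 0.1134 = 0.023814
  w_2·p_2 = 0.36 × 0.1066 = 0.038376
  w_3·p_3 = 0.43 × 0.1395 = 0.059985
Evidence: 0.023814 + 0.038376 + 0.059985 = 0.122175
P(Class 2 | x₁, x₂) = 0.038376 / 0.122175 ≈ 0.3141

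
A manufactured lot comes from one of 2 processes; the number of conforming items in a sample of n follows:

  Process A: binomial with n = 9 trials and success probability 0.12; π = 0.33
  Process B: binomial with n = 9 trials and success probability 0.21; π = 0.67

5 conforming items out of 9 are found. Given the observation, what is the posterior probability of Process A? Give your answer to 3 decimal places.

0.044

Apply Bayes' rule: the posterior for each component is proportional to its prior times its likelihood at x.
Binomial probabilities:
  f_A = C(9,5)·0.12^5·0.88^4 = 126·2.48832e-05·0.599695 = 0.00188021
  f_B = C(9,5)·0.21^5·0.79^4 = 126·0.00040841·0.389501 = 0.0200436
Weight by the priors:
  π_A·f_A = 0.33 × 0.00188021 = 0.000620471
  π_B·f_B = 0.67 × 0.0200436 = 0.0134292
Marginal: 0.000620471 + 0.0134292 = 0.0140497
Responsibility of Process A: 0.000620471 / 0.0140497 ≈ 0.044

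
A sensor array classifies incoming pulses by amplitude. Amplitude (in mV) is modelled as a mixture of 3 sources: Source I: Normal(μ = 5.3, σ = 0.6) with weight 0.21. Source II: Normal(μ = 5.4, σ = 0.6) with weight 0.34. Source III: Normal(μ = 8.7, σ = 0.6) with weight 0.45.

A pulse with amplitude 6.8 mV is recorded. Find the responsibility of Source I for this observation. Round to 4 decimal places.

Apply Bayes' rule: the posterior for each component is proportional to its prior times its likelihood at x.
Normal densities:
  p_I = 0.0292138
  p_II = 0.0437031
  p_III = 0.00441829
Prior × likelihood for each component:
  w_I·p_I = 0.21 × 0.0292138 = 0.00613491
  w_II·p_II = 0.34 × 0.0437031 = 0.0148591
  w_III·p_III = 0.45 × 0.00441829 = 0.00198823
Denominator: 0.00613491 + 0.0148591 + 0.00198823 = 0.0229822
So the posterior for Source I is 0.00613491 / 0.0229822 ≈ 0.2669.

0.2669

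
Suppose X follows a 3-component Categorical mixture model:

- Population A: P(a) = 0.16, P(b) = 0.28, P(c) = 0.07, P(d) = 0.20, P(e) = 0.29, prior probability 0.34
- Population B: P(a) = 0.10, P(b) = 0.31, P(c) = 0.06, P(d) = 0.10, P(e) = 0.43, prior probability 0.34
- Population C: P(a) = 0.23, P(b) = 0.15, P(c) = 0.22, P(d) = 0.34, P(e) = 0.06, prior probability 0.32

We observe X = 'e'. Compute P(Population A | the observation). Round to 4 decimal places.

By Bayes' theorem, P(k | x) = P(Z=k) f_k(x) / Σ_j P(Z=j) f_j(x).
Categorical probabilities:
  f_A = P(e | comp) = 0.29
  f_B = P(e | comp) = 0.43
  f_C = P(e | comp) = 0.06
Weight by the priors:
  P(Z=A)·f_A = 0.34 × 0.29 = 0.0986
  P(Z=B)·f_B = 0.34 × 0.43 = 0.1462
  P(Z=C)·f_C = 0.32 × 0.06 = 0.0192
Sum: 0.0986 + 0.1462 + 0.0192 = 0.264
So the posterior for Population A is 0.0986 / 0.264 ≈ 0.3735.

0.3735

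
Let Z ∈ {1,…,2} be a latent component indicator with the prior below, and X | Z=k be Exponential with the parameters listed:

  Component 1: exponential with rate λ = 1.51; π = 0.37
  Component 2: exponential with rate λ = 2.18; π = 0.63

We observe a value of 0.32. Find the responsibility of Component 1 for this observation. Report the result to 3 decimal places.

Apply Bayes' rule: the posterior for each component is proportional to its prior times its likelihood at x.
Exponential densities:
  f_1 = 0.931378
  f_2 = 1.08516
Unnormalised posteriors:
  π_1·f_1 = 0.37 × 0.931378 = 0.34461
  π_2·f_2 = 0.63 × 1.08516 = 0.683649
Denominator: 0.34461 + 0.683649 = 1.02826
P(Component 1 | data) = 0.34461 / 1.02826 ≈ 0.335

0.335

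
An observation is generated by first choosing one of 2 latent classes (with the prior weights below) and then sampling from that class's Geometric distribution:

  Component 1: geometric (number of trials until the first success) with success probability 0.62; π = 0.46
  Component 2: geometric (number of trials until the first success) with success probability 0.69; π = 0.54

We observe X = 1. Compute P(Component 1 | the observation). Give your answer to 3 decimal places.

0.434

Posterior ∝ prior × likelihood, so P(k | x) ∝ π_k f_k(x); normalise over all components.
Geometric probabilities:
  p_1 = 0.62
  p_2 = 0.69
Weight by the priors:
  π_1·p_1 = 0.46 × 0.62 = 0.2852
  π_2·p_2 = 0.54 × 0.69 = 0.3726
Evidence: 0.2852 + 0.3726 = 0.6578
P(Component 1 | data) ≈ 0.434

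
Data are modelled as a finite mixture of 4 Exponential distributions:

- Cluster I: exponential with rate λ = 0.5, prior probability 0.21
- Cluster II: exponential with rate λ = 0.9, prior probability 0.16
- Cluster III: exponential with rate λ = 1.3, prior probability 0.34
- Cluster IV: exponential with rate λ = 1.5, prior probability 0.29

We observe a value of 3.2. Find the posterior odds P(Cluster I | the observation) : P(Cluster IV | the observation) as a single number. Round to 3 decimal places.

5.922

Since P(k|x) ∝ π_k f_k(x), the posterior odds are π_i f_i(x) / (π_j f_j(x)).
Exponential densities:
  f_I = 0.5·e^(−0.5·3.2) = 0.5·e^(−1.6000) = 0.100948
  f_II = 0.9·e^(−0.9·3.2) = 0.9·e^(−2.8800) = 0.0505213
  f_III = 1.3·e^(−1.3·3.2) = 1.3·e^(−4.1600) = 0.0202898
  f_IV = 1.5·e^(−1.5·3.2) = 1.5·e^(−4.8000) = 0.0123446
Odds = (0.21/0.29) × (0.100948/0.0123446) = 0.724138 × 8.17751 ≈ 5.922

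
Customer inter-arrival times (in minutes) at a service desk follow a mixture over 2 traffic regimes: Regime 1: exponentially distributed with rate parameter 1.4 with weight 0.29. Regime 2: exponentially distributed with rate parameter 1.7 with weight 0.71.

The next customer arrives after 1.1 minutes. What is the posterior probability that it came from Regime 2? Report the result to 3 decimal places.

0.681

Posterior ∝ prior × likelihood, so P(k | x) ∝ π_k f_k(x); normalise over all components.
Component likelihoods at x = 1.1 minutes:
  f_1 = 1.4·e^(−1.4·1.1) = 1.4·e^(−1.5400) = 0.300134
  f_2 = 1.7·e^(−1.7·1.1) = 1.7·e^(−1.8700) = 0.26201
Prior × likelihood for each component:
  π_1·f_1 = 0.29 × 0.300134 = 0.0870387
  π_2·f_2 = 0.71 × 0.26201 = 0.186027
Marginal: 0.0870387 + 0.186027 = 0.273066
P(Regime 2 | the observation) ≈ 0.681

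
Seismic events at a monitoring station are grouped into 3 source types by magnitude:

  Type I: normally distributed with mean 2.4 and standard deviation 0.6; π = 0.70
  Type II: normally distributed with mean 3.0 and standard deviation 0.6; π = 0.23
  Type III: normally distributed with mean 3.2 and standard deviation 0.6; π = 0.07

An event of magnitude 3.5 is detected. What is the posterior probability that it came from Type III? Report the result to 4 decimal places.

0.1742

The responsibility of component k is w_k f_k(x) divided by Σ_j w_j f_j(x).
Normal densities:
  f_I = 0.123852
  f_II = 0.469853
  f_III = 0.586776
Unnormalised posteriors:
  w_I·f_I = 0.70 × 0.123852 = 0.0866964
  w_II·f_II = 0.23 × 0.469853 = 0.108066
  w_III·f_III = 0.07 × 0.586776 = 0.0410743
Evidence: 0.0866964 + 0.108066 + 0.0410743 = 0.235837
So the posterior for Type III is 0.0410743 / 0.235837 ≈ 0.1742.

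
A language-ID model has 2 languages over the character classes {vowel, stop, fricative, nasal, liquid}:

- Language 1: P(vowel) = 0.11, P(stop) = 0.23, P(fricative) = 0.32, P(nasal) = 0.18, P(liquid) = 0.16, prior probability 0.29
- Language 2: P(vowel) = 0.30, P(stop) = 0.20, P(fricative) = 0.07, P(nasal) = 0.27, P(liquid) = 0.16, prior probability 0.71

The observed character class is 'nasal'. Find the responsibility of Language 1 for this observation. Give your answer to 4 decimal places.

0.2140

By Bayes' theorem, P(k | x) = P(Z=k) f_k(x) / Σ_j P(Z=j) f_j(x).
Component likelihoods at x = 'nasal':
  L_1 = P(nasal | comp) = 0.18
  L_2 = P(nasal | comp) = 0.27
Weight by the priors:
  P(Z=1)·L_1 = 0.29 × 0.18 = 0.0522
  P(Z=2)·L_2 = 0.71 × 0.27 = 0.1917
Denominator: 0.0522 + 0.1917 = 0.2439
Responsibility of Language 1: 0.0522 / 0.2439 ≈ 0.2140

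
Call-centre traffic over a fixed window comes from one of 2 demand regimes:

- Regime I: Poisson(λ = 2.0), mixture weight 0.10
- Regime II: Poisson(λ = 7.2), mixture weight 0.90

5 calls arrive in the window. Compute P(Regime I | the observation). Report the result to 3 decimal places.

0.032

The responsibility of component k is w_k f_k(x) divided by Σ_j w_j f_j(x).
Component likelihoods at x = 5 calls:
  f_I = 0.0360894
  f_II = 0.120382
Weight by the priors:
  w_I·f_I = 0.10 × 0.0360894 = 0.00360894
  w_II·f_II = 0.90 × 0.120382 = 0.108344
Denominator: 0.00360894 + 0.108344 = 0.111953
P(Regime I | the observation) ≈ 0.032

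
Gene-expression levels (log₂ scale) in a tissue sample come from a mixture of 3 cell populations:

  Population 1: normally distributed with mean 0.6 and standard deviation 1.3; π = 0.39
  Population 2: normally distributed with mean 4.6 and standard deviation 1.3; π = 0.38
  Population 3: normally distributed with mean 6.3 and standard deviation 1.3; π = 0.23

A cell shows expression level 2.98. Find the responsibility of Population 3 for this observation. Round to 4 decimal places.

0.0344

By Bayes' theorem, P(k | x) = π_k f_k(x) / Σ_j π_j f_j(x).
Normal densities:
  f_1 = 0.0574316
  f_2 = 0.141175
  f_3 = 0.011768
Prior × likelihood for each component:
  π_1·f_1 = 0.39 × 0.0574316 = 0.0223983
  π_2·f_2 = 0.38 × 0.141175 = 0.0536466
  π_3·f_3 = 0.23 × 0.011768 = 0.00270665
Evidence: 0.0223983 + 0.0536466 + 0.00270665 = 0.0787516
Responsibility of Population 3: 0.00270665 / 0.0787516 ≈ 0.0344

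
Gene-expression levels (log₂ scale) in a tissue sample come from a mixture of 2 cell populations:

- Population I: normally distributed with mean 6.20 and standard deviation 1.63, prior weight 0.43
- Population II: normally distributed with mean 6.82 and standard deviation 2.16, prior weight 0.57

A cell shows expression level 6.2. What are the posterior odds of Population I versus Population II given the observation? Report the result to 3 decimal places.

1.042

Posterior odds = (π_i f_i(x)) / (π_j f_j(x)); the normalising sum cancels.
Evaluate each component's likelihood at the observed value:
  p_I = (1/(1.63·√(2π)))·exp(−(6.2−6.20)²/(2·1.63²)) = 0.244750·exp(-0.00000) = 0.24475
  p_II = (1/(2.16·√(2π)))·exp(−(6.2−6.82)²/(2·2.16²)) = 0.184696·exp(-0.04120) = 0.177242
0.105242 / 0.101028 ≈ 1.042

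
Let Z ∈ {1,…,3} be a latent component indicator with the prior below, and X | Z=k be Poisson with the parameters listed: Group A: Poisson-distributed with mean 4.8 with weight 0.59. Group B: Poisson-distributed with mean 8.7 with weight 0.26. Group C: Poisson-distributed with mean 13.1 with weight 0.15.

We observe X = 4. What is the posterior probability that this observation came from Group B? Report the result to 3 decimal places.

0.088

The responsibility of component k is π_k f_k(x) divided by Σ_j π_j f_j(x).
Component likelihoods at x = 4:
  L_A = e^(−4.8)·4.8^4/4! = 0.182029
  L_B = e^(−8.7)·8.7^4/4! = 0.0397653
  L_C = e^(−13.1)·13.1^4/4! = 0.00250967
Weight by the priors:
  π_A·L_A = 0.59 × 0.182029 = 0.107397
  π_B·L_B = 0.26 × 0.0397653 = 0.010339
  π_C·L_C = 0.15 × 0.00250967 = 0.00037645
Normaliser: 0.107397 + 0.010339 + 0.00037645 = 0.118112
Responsibility of Group B: 0.010339 / 0.118112 ≈ 0.088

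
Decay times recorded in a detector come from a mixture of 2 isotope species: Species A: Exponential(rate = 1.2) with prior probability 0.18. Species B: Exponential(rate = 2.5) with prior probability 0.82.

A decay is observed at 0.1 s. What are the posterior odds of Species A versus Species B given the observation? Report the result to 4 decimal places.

Since P(k|x) ∝ π_k f_k(x), the posterior odds are π_i f_i(x) / (π_j f_j(x)).
Component likelihoods at x = 0.1 s:
  p_A = 1.2·e^(−1.2·0.1) = 1.2·e^(−0.1200) = 1.0643
  p_B = 2.5·e^(−2.5·0.1) = 2.5·e^(−0.2500) = 1.947
Odds = (0.18/0.82) × (1.0643/1.947) = 0.219512 × 0.546638 ≈ 0.1200

0.1200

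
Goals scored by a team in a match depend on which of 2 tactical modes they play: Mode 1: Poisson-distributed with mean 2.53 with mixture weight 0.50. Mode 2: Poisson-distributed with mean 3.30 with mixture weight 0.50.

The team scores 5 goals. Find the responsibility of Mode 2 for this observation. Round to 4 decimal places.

0.6361

P(component k | x) = P(Z=k)·f_k(x) / marginal(x), where marginal(x) = Σ_j P(Z=j)·f_j(x).
Component likelihoods at x = 5 goals:
  p_1 = e^(−2.53)·2.53^5/5! = 0.0688108
  p_2 = e^(−3.30)·3.30^5/5! = 0.120286
Prior × likelihood for each component:
  P(Z=1)·p_1 = 0.50 × 0.0688108 = 0.0344054
  P(Z=2)·p_2 = 0.50 × 0.120286 = 0.0601432
Marginal: 0.0344054 + 0.0601432 = 0.0945486
So the posterior for Mode 2 is 0.0601432 / 0.0945486 ≈ 0.6361.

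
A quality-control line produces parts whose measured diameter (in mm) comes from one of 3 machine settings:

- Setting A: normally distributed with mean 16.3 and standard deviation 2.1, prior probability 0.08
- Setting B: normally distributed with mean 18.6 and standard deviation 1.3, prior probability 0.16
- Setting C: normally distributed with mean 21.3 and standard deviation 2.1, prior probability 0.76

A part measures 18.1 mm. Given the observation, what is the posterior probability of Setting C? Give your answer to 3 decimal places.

0.446

The responsibility of component k is w_k f_k(x) divided by Σ_j w_j f_j(x).
Normal densities:
  L_A = (1/(2.1·√(2π)))·exp(−(18.1−16.3)²/(2·2.1²)) = 0.189973·exp(-0.36735) = 0.131569
  L_B = (1/(1.3·√(2π)))·exp(−(18.1−18.6)²/(2·1.3²)) = 0.306879·exp(-0.07396) = 0.285
  L_C = (1/(2.1·√(2π)))·exp(−(18.1−21.3)²/(2·2.1²)) = 0.189973·exp(-1.16100) = 0.0594944
Weight by the priors:
  w_A·L_A = 0.08 × 0.131569 = 0.0105255
  w_B·L_B = 0.16 × 0.285 = 0.0455999
  w_C·L_C = 0.76 × 0.0594944 = 0.0452157
Evidence: 0.0105255 + 0.0455999 + 0.0452157 = 0.101341
So the posterior for Setting C is 0.0452157 / 0.101341 ≈ 0.446.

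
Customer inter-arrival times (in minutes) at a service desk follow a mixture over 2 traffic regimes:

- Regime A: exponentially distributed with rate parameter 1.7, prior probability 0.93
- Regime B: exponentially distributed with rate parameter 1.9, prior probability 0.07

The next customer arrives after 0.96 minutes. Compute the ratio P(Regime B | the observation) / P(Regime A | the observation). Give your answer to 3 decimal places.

0.069

Only the two components matter; the odds are (w_i f_i(x)) / (w_j f_j(x)).
Component likelihoods at x = 0.96 minutes:
  p_A = 1.7·e^(−1.7·0.96) = 1.7·e^(−1.6320) = 0.332415
  p_B = 1.9·e^(−1.9·0.96) = 1.9·e^(−1.8240) = 0.30662
Odds = (0.07/0.93) × (0.30662/0.332415) = 0.0752688 × 0.922402 ≈ 0.069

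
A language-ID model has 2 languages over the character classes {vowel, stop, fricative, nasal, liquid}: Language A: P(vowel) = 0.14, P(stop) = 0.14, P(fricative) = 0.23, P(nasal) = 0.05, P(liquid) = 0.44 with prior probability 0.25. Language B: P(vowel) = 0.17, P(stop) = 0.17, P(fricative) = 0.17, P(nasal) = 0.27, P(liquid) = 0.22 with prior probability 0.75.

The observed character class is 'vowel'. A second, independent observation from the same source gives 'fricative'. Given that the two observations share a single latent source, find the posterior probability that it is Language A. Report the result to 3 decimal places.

Apply Bayes' rule: the posterior for each component is proportional to its prior times its likelihood at x.
Since both observations come from the same component, the likelihood for component k is f_k(x₁)·f_k(x₂).
  L_A = [P(vowel | comp) = 0.14] × [0.23] = 0.0322
  L_B = [P(vowel | comp) = 0.17] × [0.17] = 0.0289
Weight by the priors:
  P(Z=A)·L_A = 0.25 × 0.0322 = 0.00805
  P(Z=B)·L_B = 0.75 × 0.0289 = 0.021675
Denominator: 0.00805 + 0.021675 = 0.029725
Responsibility of Language A: 0.00805 / 0.029725 ≈ 0.271

0.271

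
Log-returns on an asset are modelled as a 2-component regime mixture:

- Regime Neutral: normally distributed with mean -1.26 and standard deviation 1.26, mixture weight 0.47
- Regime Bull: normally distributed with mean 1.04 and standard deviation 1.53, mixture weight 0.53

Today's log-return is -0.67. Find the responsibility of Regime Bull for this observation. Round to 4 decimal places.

0.3569

The responsibility of component k is π_k f_k(x) divided by Σ_j π_j f_j(x).
Component likelihoods at x = -0.67:
  p_Neutral = 0.283744
  p_Bull = 0.139628
Weight by the priors:
  π_Neutral·p_Neutral = 0.47 × 0.283744 = 0.13336
  π_Bull·p_Bull = 0.53 × 0.139628 = 0.0740028
Normaliser: 0.13336 + 0.0740028 = 0.207363
P(Regime Bull | data) ≈ 0.3569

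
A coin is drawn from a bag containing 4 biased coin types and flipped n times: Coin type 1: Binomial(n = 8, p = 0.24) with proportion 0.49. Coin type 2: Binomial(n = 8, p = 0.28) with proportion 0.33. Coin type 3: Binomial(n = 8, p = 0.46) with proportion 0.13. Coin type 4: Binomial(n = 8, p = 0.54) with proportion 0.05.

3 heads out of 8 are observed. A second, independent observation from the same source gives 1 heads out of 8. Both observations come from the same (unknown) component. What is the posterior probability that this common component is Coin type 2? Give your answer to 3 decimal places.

0.380

Apply Bayes' rule: the posterior for each component is proportional to its prior times its likelihood at x.
Since both observations come from the same component, the likelihood for component k is f_k(x₁)·f_k(x₂).
  L_1 = [C(8,3)·0.24^3·0.76^5 = 56·0.013824·0.253553 = 0.196286] × [0.281188] = 0.0551933
  L_2 = [C(8,3)·0.28^3·0.72^5 = 56·0.021952·0.193492 = 0.237862] × [0.224686] = 0.0534441
  L_3 = [C(8,3)·0.46^3·0.54^5 = 56·0.097336·0.0459165 = 0.250282] × [0.0492724] = 0.012332
  L_4 = [C(8,3)·0.54^3·0.46^5 = 56·0.157464·0.0205963 = 0.181618] × [0.0188273] = 0.00341938
Prior × likelihood for each component:
  π_1·L_1 = 0.49 × 0.0551933 = 0.0270447
  π_2·L_2 = 0.33 × 0.0534441 = 0.0176366
  π_3·L_3 = 0.13 × 0.012332 = 0.00160316
  π_4·L_4 = 0.05 × 0.00341938 = 0.000170969
Evidence: 0.0270447 + 0.0176366 + 0.00160316 + 0.000170969 = 0.0464554
Responsibility of Coin type 2: 0.0176366 / 0.0464554 ≈ 0.380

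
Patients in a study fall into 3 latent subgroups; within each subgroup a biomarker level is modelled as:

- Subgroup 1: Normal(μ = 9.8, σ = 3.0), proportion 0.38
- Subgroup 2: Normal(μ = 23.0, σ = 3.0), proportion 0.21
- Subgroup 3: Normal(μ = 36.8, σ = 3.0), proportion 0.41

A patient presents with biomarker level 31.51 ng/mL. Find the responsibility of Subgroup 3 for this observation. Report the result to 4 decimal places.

0.9584

Posterior ∝ prior × likelihood, so P(k | x) ∝ w_k f_k(x); normalise over all components.
Evaluate each component's likelihood at the observed value:
  L_1 = (1/(3.0·√(2π)))·exp(−(31.51−9.8)²/(2·3.0²)) = 0.132981·exp(-26.18467) = 5.64846e-13
  L_2 = (1/(3.0·√(2π)))·exp(−(31.51−23.0)²/(2·3.0²)) = 0.132981·exp(-4.02334) = 0.00237944
  L_3 = (1/(3.0·√(2π)))·exp(−(31.51−36.8)²/(2·3.0²)) = 0.132981·exp(-1.55467) = 0.0280933
Multiply by the mixture weights:
  w_1·L_1 = 0.38 × 5.64846e-13 = 2.14642e-13
  w_2·L_2 = 0.21 × 0.00237944 = 0.000499683
  w_3·L_3 = 0.41 × 0.0280933 = 0.0115183
Evidence: 2.14642e-13 + 0.000499683 + 0.0115183 = 0.0120179
So the posterior for Subgroup 3 is 0.0115183 / 0.0120179 ≈ 0.9584.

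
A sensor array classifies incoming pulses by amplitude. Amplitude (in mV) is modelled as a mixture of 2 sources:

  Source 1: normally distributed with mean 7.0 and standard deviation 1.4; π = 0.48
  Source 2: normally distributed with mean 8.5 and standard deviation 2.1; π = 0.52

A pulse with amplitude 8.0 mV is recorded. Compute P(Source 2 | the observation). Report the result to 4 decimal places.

Apply Bayes' rule: the posterior for each component is proportional to its prior times its likelihood at x.
Normal densities:
  L_1 = 0.220797
  L_2 = 0.184663
Multiply by the mixture weights:
  w_1·L_1 = 0.48 × 0.220797 = 0.105982
  w_2·L_2 = 0.52 × 0.184663 = 0.096025
Evidence: 0.105982 + 0.096025 = 0.202007
P(Source 2 | x) ≈ 0.4754

0.4754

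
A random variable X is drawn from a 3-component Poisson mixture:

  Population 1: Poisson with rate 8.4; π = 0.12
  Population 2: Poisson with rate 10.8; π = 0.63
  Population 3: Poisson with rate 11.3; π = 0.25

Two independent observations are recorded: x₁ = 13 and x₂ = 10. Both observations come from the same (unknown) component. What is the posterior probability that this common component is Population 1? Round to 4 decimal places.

0.0481

Apply Bayes' rule: the posterior for each component is proportional to its prior times its likelihood at x.
Since both observations come from the same component, the likelihood for component k is f_k(x₁)·f_k(x₂).
  p_1 = [0.0374349] × [0.108382] = 0.00405726
  p_2 = [0.0890939] × [0.121365] = 0.0108129
  p_3 = [0.0973222] × [0.115743] = 0.0112643
Multiply by the mixture weights:
  w_1·p_1 = 0.12 × 0.00405726 = 0.000486871
  w_2·p_2 = 0.63 × 0.0108129 = 0.00681213
  w_3·p_3 = 0.25 × 0.0112643 = 0.00281608
Sum: 0.000486871 + 0.00681213 + 0.00281608 = 0.0101151
P(Population 1 | x) ≈ 0.0481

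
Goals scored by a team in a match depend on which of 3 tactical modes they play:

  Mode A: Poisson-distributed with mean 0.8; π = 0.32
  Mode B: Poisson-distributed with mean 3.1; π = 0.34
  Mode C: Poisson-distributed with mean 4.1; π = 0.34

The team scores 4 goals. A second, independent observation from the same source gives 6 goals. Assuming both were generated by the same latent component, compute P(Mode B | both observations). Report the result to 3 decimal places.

0.311

Apply Bayes' rule: the posterior for each component is proportional to its prior times its likelihood at x.
Since both observations come from the same component, the likelihood for component k is f_k(x₁)·f_k(x₂).
  p_A = [0.00766855] × [0.000163596] = 1.25454e-06
  p_B = [0.17335] × [0.0555296] = 0.00962603
  p_C = [0.195127] × [0.109336] = 0.0213344
Multiply by the mixture weights:
  w_A·p_A = 0.32 × 1.25454e-06 = 4.01453e-07
  w_B·p_B = 0.34 × 0.00962603 = 0.00327285
  w_C·p_C = 0.34 × 0.0213344 = 0.00725369
Sum: 4.01453e-07 + 0.00327285 + 0.00725369 = 0.0105269
So the posterior for Mode B is 0.00327285 / 0.0105269 ≈ 0.311.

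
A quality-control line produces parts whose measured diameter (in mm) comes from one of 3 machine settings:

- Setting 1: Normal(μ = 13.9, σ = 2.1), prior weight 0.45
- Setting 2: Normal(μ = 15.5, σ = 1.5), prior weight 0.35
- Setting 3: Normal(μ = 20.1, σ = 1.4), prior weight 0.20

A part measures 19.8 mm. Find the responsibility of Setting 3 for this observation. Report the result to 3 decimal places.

0.946

P(component k | x) = w_k·f_k(x) / marginal(x), where marginal(x) = Σ_j w_j·f_j(x).
Component likelihoods at x = 19.8 mm:
  f_1 = (1/(2.1·√(2π)))·exp(−(19.8−13.9)²/(2·2.1²)) = 0.189973·exp(-3.94671) = 0.00366991
  f_2 = (1/(1.5·√(2π)))·exp(−(19.8−15.5)²/(2·1.5²)) = 0.265962·exp(-4.10889) = 0.00436869
  f_3 = (1/(1.4·√(2π)))·exp(−(19.8−20.1)²/(2·1.4²)) = 0.284959·exp(-0.02296) = 0.278491
Unnormalised posteriors:
  w_1·f_1 = 0.45 × 0.00366991 = 0.00165146
  w_2·f_2 = 0.35 × 0.00436869 = 0.00152904
  w_3·f_3 = 0.20 × 0.278491 = 0.0556982
Denominator: 0.00165146 + 0.00152904 + 0.0556982 = 0.0588787
P(Setting 3 | 19.8 mm) ≈ 0.946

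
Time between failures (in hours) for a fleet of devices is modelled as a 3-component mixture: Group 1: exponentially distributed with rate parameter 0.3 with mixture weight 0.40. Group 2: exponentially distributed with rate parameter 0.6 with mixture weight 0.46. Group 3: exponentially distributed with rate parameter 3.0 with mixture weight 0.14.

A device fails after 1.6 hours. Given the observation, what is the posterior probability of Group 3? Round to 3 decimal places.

0.019

P(component k | x) = w_k·f_k(x) / marginal(x), where marginal(x) = Σ_j w_j·f_j(x).
Component likelihoods at x = 1.6 hours:
  p_1 = 0.3·e^(−0.3·1.6) = 0.3·e^(−0.4800) = 0.185635
  p_2 = 0.6·e^(−0.6·1.6) = 0.6·e^(−0.9600) = 0.229736
  p_3 = 3.0·e^(−3.0·1.6) = 3.0·e^(−4.8000) = 0.0246892
Prior × likelihood for each component:
  w_1·p_1 = 0.40 × 0.185635 = 0.074254
  w_2·p_2 = 0.46 × 0.229736 = 0.105678
  w_3·p_3 = 0.14 × 0.0246892 = 0.00345649
Marginal: 0.074254 + 0.105678 + 0.00345649 = 0.183389
P(Group 3 | 1.6 hours) = 0.00345649 / 0.183389 ≈ 0.019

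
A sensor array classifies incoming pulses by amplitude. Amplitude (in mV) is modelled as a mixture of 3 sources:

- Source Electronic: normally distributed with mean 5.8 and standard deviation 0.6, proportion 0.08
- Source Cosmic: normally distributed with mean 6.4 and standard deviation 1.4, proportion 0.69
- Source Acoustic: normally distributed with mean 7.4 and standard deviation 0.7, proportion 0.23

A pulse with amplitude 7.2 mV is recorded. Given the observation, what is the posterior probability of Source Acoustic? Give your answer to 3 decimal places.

0.425

By Bayes' theorem, P(k | x) = w_k f_k(x) / Σ_j w_j f_j(x).
Component likelihoods at x = 7.2 mV:
  f_Electronic = (1/(0.6·√(2π)))·exp(−(7.2−5.8)²/(2·0.6²)) = 0.664904·exp(-2.72222) = 0.0437031
  f_Cosmic = (1/(1.4·√(2π)))·exp(−(7.2−6.4)²/(2·1.4²)) = 0.284959·exp(-0.16327) = 0.242034
  f_Acoustic = (1/(0.7·√(2π)))·exp(−(7.2−7.4)²/(2·0.7²)) = 0.569918·exp(-0.04082) = 0.547124
Multiply by the mixture weights:
  w_Electronic·f_Electronic = 0.08 × 0.0437031 = 0.00349625
  w_Cosmic·f_Cosmic = 0.69 × 0.242034 = 0.167004
  w_Acoustic·f_Acoustic = 0.23 × 0.547124 = 0.125839
Denominator: 0.00349625 + 0.167004 + 0.125839 = 0.296338
P(Source Acoustic | the observation) = 0.125839 / 0.296338 ≈ 0.425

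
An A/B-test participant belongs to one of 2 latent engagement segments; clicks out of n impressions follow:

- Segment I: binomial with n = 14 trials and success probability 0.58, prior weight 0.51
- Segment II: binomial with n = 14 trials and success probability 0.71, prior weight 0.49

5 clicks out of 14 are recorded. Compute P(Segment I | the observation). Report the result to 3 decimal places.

Apply Bayes' rule: the posterior for each component is proportional to its prior times its likelihood at x.
Binomial probabilities:
  f_I = 0.0534377
  f_II = 0.00524008
Prior × likelihood for each component:
  π_I·f_I = 0.51 × 0.0534377 = 0.0272532
  π_II·f_II = 0.49 × 0.00524008 = 0.00256764
Normaliser: 0.0272532 + 0.00256764 = 0.0298209
P(Segment I | x) ≈ 0.914

0.914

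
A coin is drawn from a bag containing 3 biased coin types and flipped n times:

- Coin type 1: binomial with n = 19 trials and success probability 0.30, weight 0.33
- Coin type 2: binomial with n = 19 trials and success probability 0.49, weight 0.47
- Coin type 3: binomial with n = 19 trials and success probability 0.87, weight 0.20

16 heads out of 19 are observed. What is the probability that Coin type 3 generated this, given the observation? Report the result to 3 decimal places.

The responsibility of component k is π_k f_k(x) divided by Σ_j π_j f_j(x).
Component likelihoods at x = 16 heads out of 19:
  f_1 = C(19,16)·0.30^16·0.70^3 = 969·4.30467e-09·0.343 = 1.43073e-06
  f_2 = C(19,16)·0.49^16·0.51^3 = 969·1.10443e-05·0.132651 = 0.00141962
  f_3 = C(19,16)·0.87^16·0.13^3 = 969·0.107723·0.002197 = 0.229331
Prior × likelihood for each component:
  π_1·f_1 = 0.33 × 1.43073e-06 = 4.72141e-07
  π_2·f_2 = 0.47 × 0.00141962 = 0.000667221
  π_3·f_3 = 0.20 × 0.229331 = 0.0458661
Denominator: 4.72141e-07 + 0.000667221 + 0.0458661 = 0.0465338
P(Coin type 3 | the observation) = 0.0458661 / 0.0465338 ≈ 0.986

0.986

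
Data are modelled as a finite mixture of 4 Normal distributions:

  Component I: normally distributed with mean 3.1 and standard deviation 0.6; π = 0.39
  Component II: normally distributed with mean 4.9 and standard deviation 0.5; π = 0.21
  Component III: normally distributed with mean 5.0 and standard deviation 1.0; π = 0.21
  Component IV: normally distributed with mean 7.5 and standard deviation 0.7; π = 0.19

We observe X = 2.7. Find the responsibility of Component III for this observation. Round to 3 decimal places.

0.028

Apply Bayes' rule: the posterior for each component is proportional to its prior times its likelihood at x.
Component likelihoods at x = 2.7:
  L_I = (1/(0.6·√(2π)))·exp(−(2.7−3.1)²/(2·0.6²)) = 0.664904·exp(-0.22222) = 0.532413
  L_II = (1/(0.5·√(2π)))·exp(−(2.7−4.9)²/(2·0.5²)) = 0.797885·exp(-9.68000) = 4.98849e-05
  L_III = (1/(1.0·√(2π)))·exp(−(2.7−5.0)²/(2·1.0²)) = 0.398942·exp(-2.64500) = 0.028327
  L_IV = (1/(0.7·√(2π)))·exp(−(2.7−7.5)²/(2·0.7²)) = 0.569918·exp(-23.51020) = 3.51124e-11
Prior × likelihood for each component:
  π_I·L_I = 0.39 × 0.532413 = 0.207641
  π_II·L_II = 0.21 × 4.98849e-05 = 1.04758e-05
  π_III·L_III = 0.21 × 0.028327 = 0.00594868
  π_IV·L_IV = 0.19 × 3.51124e-11 = 6.67135e-12
Marginal: 0.207641 + 1.04758e-05 + 0.00594868 + 6.67135e-12 = 0.2136
P(Component III | 2.7) = 0.00594868 / 0.2136 ≈ 0.028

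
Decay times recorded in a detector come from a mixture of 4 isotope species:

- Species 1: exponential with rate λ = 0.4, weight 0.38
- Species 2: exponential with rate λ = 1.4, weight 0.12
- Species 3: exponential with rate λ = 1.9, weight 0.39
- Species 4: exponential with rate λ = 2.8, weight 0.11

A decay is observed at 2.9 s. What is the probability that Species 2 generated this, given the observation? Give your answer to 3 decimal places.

Apply Bayes' rule: the posterior for each component is proportional to its prior times its likelihood at x.
Evaluate each component's likelihood at the observed value:
  p_1 = 0.125394
  p_2 = 0.0241486
  p_3 = 0.0076876
  p_4 = 0.00083308
Unnormalised posteriors:
  w_1·p_1 = 0.38 × 0.125394 = 0.0476499
  w_2·p_2 = 0.12 × 0.0241486 = 0.00289784
  w_3·p_3 = 0.39 × 0.0076876 = 0.00299817
  w_4·p_4 = 0.11 × 0.00083308 = 9.16388e-05
Denominator: 0.0476499 + 0.00289784 + 0.00299817 + 9.16388e-05 = 0.0536375
P(Species 2 | x) = 0.00289784 / 0.0536375 ≈ 0.054

0.054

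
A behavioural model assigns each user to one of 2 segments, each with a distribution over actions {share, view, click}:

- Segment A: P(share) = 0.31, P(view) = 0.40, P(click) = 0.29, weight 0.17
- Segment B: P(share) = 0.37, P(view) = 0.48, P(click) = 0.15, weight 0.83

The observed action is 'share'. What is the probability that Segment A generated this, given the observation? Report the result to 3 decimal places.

Apply Bayes' rule: the posterior for each component is proportional to its prior times its likelihood at x.
Categorical probabilities:
  f_A = P(share | comp) = 0.31
  f_B = P(share | comp) = 0.37
Prior × likelihood for each component:
  w_A·f_A = 0.17 × 0.31 = 0.0527
  w_B·f_B = 0.83 × 0.37 = 0.3071
Evidence: 0.0527 + 0.3071 = 0.3598
So the posterior for Segment A is 0.0527 / 0.3598 ≈ 0.146.

0.146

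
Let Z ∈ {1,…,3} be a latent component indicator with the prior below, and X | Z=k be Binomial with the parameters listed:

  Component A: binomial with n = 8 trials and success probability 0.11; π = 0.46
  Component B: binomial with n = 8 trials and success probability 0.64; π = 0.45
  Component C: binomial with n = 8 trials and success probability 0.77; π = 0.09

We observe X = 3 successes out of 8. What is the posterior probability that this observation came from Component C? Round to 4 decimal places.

0.0244

P(component k | x) = π_k·f_k(x) / marginal(x), where marginal(x) = Σ_j π_j·f_j(x).
Component likelihoods at x = 3 successes out of 8:
  f_A = C(8,3)·0.11^3·0.89^5 = 56·0.001331·0.558406 = 0.0416213
  f_B = C(8,3)·0.64^3·0.36^5 = 56·0.262144·0.00604662 = 0.0887647
  f_C = C(8,3)·0.77^3·0.23^5 = 56·0.456533·0.000643634 = 0.0164551
Unnormalised posteriors:
  π_A·f_A = 0.46 × 0.0416213 = 0.0191458
  π_B·f_B = 0.45 × 0.0887647 = 0.0399441
  π_C·f_C = 0.09 × 0.0164551 = 0.00148096
Evidence: 0.0191458 + 0.0399441 + 0.00148096 = 0.0605709
So the posterior for Component C is 0.00148096 / 0.0605709 ≈ 0.0244.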